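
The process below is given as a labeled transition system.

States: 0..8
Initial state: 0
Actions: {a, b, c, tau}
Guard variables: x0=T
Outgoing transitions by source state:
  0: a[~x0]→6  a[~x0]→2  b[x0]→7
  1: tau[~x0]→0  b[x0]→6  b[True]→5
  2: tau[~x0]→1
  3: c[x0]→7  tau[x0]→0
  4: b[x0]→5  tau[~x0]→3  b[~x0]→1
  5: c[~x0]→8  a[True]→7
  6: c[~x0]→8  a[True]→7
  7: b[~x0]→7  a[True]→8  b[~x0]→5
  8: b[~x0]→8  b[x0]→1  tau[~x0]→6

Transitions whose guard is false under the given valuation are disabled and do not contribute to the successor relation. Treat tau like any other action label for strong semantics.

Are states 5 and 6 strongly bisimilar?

Answer: BISIMILAR

Analysis:
Bisimulation quotient by refinement:
  π0 = {{0,1,2,3,4,5,6,7,8}}
  π1 = {{0,1,4,8},{2},{3},{5,6,7}}
  π2 = {{0,1,4},{2},{3},{5,6},{7},{8}}
  π3 = {{0},{1,4},{2},{3},{5,6},{7},{8}}
7 equivalence class(es) (converged in 4)
class of 5: {5,6}; class of 6: {5,6}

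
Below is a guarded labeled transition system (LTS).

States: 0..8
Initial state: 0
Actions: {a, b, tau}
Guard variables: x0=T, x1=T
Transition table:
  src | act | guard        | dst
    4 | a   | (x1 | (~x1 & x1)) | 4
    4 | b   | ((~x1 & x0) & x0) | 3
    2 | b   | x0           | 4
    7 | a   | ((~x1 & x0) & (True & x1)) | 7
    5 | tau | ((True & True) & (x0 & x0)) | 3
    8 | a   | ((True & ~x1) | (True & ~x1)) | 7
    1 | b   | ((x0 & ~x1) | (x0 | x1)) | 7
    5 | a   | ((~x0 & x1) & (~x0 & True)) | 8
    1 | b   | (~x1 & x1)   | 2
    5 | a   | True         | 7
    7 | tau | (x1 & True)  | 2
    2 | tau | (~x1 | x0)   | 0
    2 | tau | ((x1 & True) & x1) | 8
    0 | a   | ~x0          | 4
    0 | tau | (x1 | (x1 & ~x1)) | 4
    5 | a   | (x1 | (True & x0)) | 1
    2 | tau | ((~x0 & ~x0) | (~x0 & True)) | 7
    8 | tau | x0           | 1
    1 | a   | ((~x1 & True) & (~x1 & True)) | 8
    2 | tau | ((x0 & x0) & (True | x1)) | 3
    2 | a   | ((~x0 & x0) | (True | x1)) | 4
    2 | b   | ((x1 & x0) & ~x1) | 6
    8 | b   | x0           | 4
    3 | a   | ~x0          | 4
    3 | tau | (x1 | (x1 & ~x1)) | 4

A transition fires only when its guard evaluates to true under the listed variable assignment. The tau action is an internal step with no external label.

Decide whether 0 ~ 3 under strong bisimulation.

Answer: BISIMILAR

Trace:
Bisimulation quotient by refinement:
  round 0: {{0,1,2,3,4,5,6,7,8}}
  round 1: {{0,3,7},{1},{2},{4},{5},{6},{8}}
  round 2: {{0,3},{1},{2},{4},{5},{6},{7},{8}}
8 equivalence class(es) (converged in 3)
class of 0: {0,3}; class of 3: {0,3}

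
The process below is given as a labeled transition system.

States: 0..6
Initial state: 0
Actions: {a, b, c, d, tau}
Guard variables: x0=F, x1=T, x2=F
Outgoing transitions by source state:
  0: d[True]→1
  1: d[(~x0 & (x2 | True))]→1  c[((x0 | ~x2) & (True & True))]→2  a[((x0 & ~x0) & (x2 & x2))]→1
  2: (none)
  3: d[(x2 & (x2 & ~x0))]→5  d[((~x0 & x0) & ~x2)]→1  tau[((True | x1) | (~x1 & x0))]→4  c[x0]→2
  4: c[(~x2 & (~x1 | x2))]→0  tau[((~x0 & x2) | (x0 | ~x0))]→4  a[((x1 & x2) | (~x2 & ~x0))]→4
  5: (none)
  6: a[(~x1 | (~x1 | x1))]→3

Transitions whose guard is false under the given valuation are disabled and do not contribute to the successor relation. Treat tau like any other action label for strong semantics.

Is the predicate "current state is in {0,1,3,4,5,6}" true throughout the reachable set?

Answer: INVARIANT VIOLATED at state 2

Working:
Allowed set {0,1,3,4,5,6}
Reachable = {0,1,2}
  0: ✓
  1: ✓
  2: outside
counterexample path to 2: d·c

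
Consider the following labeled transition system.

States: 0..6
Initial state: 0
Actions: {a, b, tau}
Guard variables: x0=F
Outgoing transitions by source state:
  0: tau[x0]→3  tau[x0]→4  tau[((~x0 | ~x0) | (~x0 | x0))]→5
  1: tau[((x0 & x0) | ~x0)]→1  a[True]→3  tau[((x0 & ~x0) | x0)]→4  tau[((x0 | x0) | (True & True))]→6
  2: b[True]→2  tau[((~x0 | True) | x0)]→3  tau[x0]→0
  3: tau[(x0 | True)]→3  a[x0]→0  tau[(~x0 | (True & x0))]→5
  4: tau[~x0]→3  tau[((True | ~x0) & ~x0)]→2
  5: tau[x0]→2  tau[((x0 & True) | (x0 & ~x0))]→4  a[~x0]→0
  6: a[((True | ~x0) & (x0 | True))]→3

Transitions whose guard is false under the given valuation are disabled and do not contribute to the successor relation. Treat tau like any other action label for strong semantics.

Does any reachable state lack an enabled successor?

Reach set: {0,5}
  0: tau→5  [deg 1]
  5: a→0  [deg 1]

Answer: DEADLOCK-FREE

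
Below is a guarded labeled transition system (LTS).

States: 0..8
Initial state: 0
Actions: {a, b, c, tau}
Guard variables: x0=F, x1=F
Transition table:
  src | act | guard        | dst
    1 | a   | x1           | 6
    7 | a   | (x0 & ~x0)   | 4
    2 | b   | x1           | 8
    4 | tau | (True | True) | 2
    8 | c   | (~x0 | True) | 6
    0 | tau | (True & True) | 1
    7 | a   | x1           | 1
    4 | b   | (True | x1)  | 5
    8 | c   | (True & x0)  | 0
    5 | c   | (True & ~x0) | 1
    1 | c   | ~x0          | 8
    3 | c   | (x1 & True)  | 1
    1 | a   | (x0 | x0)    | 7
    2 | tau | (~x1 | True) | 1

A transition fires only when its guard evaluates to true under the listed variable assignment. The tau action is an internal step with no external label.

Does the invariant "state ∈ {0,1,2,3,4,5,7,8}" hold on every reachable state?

Inv-set: {0,1,2,3,4,5,7,8}
Reachable = {0,1,6,8}
  0: ok
  1: ok
  6: ✗ unsafe
  8: ok
counterexample path to 6: tau·c·c

Answer: INVARIANT VIOLATED at state 6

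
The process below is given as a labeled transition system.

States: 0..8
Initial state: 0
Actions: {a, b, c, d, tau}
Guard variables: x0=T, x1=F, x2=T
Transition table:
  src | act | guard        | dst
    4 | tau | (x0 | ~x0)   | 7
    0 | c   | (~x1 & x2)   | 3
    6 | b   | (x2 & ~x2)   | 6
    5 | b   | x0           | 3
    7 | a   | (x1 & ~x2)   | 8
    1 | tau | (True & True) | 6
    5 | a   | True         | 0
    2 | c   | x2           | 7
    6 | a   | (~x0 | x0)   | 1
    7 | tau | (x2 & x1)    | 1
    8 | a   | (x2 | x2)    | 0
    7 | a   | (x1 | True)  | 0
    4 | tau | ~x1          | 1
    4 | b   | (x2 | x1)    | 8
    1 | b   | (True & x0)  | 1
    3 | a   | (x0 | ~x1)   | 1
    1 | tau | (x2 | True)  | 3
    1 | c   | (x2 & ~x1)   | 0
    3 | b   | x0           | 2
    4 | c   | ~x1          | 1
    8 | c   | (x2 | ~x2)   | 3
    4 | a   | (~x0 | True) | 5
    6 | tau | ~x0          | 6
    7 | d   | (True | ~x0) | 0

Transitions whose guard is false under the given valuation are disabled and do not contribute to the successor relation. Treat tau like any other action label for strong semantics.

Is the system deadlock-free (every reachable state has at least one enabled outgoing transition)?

Answer: DEADLOCK-FREE

Trace:
Reachable = {0,1,2,3,6,7}
  0: c→3  [1 out]
  1: b→1  c→0  tau→3  tau→6  [4 out]
  2: c→7  [1 out]
  3: a→1  b→2  [2 out]
  6: a→1  [1 out]
  7: a→0  d→0  [2 out]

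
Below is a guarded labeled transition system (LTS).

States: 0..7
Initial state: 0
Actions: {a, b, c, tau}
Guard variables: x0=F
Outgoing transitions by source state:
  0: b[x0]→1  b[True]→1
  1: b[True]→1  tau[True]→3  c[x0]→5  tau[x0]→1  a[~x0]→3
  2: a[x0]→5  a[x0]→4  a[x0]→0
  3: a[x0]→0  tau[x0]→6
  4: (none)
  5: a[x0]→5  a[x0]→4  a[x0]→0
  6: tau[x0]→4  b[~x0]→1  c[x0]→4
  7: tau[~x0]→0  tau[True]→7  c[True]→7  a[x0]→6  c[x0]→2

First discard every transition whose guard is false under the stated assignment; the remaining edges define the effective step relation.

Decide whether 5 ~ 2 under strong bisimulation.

Bisimulation quotient by refinement:
  P[0] = {{0,1,2,3,4,5,6,7}}
  P[1] = {{0,6},{1},{2,3,4,5},{7}}
stable after 2 split(s): 4 block(s)
5∈{2,3,4,5}, 2∈{2,3,4,5}

Answer: BISIMILAR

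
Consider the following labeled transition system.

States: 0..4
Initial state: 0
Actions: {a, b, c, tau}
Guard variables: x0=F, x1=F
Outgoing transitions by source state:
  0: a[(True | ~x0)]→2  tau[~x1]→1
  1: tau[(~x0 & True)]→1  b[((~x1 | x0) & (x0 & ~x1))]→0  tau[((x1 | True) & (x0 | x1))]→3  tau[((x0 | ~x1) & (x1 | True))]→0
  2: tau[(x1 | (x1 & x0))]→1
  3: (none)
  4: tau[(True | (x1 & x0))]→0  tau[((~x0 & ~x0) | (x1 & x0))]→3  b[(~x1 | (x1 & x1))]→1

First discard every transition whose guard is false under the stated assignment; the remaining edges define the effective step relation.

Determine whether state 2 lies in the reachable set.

7 transition(s) survive guard evaluation.
Layer 0: {0}
Layer 1: {1,2}  now seen {0,1,2}
Reach set: {0,1,2}
Path to 2: a

Answer: REACHABLE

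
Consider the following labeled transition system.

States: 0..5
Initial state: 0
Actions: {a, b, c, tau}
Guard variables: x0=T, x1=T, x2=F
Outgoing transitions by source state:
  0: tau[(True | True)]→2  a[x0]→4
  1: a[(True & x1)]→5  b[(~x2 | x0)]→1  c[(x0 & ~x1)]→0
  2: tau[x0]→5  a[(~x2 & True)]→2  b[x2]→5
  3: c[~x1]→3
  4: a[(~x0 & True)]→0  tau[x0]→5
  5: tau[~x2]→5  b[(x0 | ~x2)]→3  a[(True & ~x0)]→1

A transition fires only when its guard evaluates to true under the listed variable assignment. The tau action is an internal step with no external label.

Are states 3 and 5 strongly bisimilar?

Bisimulation quotient by refinement:
  round 0: {{0,1,2,3,4,5}}
  round 1: {{0,2},{1},{3},{4},{5}}
  round 2: {{0},{1},{2},{3},{4},{5}}
stable after 3 split(s): 6 block(s)
3∈{3}, 5∈{5}

Answer: NOT BISIMILAR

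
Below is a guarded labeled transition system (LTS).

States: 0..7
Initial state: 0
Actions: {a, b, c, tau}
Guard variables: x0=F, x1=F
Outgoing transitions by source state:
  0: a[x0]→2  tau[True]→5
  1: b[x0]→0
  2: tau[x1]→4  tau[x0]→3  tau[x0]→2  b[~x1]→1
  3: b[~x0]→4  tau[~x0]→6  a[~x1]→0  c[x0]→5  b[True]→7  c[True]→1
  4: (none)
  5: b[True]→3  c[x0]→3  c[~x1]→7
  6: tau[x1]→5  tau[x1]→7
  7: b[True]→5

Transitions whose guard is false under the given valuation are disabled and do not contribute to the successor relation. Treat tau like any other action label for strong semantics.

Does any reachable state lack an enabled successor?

Reachable = {0,1,3,4,5,6,7}
  0: tau→5  [1 out]
  1: ∅  [no exit]
  3: a→0  b→4  b→7  c→1  tau→6  [5 out]
  4: ∅  [no exit]
  5: b→3  c→7  [2 out]
  6: ∅  [no exit]
  7: b→5  [1 out]
Path to 1: tau·b·c

Answer: DEADLOCK at state 1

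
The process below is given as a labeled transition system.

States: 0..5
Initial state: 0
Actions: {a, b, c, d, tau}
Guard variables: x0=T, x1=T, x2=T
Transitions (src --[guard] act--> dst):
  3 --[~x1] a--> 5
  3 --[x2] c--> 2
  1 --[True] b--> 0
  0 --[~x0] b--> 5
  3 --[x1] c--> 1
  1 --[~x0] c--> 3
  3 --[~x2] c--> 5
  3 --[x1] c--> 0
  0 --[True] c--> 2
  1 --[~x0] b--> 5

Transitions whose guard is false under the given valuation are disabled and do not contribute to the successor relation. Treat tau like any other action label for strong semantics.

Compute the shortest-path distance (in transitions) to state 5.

Answer: UNREACHABLE

Trace:
Breadth-first toward 5:
  Layer 0: {0}
  Layer 1: {2}
5 never appears.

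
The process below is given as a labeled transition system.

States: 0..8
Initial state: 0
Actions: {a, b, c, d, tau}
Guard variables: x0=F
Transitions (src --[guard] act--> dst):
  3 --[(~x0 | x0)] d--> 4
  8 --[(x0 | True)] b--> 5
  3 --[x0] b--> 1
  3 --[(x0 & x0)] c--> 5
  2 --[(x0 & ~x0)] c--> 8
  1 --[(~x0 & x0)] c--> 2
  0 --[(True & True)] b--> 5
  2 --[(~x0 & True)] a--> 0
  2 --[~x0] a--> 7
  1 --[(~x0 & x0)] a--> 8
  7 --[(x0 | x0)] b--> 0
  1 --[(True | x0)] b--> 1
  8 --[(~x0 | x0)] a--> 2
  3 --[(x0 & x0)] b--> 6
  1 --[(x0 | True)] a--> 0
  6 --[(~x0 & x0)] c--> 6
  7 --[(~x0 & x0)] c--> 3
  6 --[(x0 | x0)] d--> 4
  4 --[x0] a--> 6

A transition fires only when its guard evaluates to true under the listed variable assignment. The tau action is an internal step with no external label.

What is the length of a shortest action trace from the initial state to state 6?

BFS to 6:
  L0 = {0}
  L1 = {5}
6 never appears.

Answer: UNREACHABLE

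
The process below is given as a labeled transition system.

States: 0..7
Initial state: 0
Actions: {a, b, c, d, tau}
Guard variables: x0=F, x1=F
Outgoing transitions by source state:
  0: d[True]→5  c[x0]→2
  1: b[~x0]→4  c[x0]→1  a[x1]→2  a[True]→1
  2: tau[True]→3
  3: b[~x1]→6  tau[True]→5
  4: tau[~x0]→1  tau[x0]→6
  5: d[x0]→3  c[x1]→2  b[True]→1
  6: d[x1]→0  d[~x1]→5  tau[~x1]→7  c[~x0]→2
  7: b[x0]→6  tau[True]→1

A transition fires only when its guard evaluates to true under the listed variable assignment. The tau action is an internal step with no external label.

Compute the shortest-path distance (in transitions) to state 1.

Answer: 2

Analysis:
Layered search for 1:
  L0 = {0}
  L1 = {5}
  L2 = {1}
first hit 1 at d=2 via d·b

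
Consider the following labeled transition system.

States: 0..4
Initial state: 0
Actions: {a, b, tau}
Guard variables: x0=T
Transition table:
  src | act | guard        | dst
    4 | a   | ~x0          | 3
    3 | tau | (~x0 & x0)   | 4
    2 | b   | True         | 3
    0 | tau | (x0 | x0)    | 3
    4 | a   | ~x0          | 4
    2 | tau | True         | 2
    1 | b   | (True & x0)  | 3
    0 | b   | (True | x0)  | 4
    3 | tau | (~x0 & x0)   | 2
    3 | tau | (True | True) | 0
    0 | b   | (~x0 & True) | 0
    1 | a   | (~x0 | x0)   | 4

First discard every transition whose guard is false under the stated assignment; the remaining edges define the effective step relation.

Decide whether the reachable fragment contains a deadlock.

Reachable = {0,3,4}
  0: b→4  tau→3  [2 out]
  3: tau→0  [1 out]
  4: ∅  [STUCK]
Path to 4: b

Answer: DEADLOCK at state 4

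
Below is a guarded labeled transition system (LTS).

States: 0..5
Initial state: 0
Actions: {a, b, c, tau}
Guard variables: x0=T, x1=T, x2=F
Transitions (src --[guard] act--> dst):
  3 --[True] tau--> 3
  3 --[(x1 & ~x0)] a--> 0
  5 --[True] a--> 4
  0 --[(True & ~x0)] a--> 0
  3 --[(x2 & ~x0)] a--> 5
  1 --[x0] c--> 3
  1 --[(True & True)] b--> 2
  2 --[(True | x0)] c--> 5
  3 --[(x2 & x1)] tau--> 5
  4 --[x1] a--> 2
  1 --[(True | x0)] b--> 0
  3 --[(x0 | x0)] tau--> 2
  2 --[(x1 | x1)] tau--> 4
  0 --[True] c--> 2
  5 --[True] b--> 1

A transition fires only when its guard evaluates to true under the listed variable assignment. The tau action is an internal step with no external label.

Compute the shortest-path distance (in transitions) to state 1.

Answer: 3

Working:
Breadth-first toward 1:
  depth 0: {0}
  depth 1: {2}
  depth 2: {4,5}
  depth 3: {1}
1 enters at depth 3; path c·c·b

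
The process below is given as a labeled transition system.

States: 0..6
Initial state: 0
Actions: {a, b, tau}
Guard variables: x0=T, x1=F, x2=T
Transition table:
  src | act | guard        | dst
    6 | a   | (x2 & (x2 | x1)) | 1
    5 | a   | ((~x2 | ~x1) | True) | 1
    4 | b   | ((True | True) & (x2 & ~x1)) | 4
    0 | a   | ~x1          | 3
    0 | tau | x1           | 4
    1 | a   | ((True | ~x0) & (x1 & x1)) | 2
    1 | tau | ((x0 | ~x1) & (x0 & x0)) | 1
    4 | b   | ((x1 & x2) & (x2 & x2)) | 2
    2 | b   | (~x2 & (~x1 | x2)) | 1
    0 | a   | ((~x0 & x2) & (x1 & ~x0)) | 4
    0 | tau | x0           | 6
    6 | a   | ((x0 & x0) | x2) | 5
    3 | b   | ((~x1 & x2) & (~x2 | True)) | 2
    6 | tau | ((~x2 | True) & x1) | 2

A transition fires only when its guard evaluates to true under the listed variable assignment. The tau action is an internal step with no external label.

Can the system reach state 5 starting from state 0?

8 transition(s) survive guard evaluation.
depth 0: {0}
depth 1: {3,6}  cumulative {0,3,6}
depth 2: {1,2,5}  cumulative {0,1,2,3,5,6}
Reachable = {0,1,2,3,5,6}
trace reaching 5: tau·a

Answer: REACHABLE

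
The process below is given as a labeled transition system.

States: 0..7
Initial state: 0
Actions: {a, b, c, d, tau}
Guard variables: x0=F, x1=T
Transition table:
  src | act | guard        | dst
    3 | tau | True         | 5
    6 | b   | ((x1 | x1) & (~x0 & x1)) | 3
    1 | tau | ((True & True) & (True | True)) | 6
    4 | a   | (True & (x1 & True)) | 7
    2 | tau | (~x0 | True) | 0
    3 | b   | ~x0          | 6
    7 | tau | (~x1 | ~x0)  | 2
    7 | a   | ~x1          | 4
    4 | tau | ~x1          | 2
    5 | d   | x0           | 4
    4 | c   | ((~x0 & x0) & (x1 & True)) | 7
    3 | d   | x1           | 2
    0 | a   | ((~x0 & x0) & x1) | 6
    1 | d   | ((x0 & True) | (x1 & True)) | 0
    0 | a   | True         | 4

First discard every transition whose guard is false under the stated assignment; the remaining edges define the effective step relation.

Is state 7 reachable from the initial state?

Answer: REACHABLE

Working:
After dropping false guards: 10 live edges.
Layer 0: {0}
Layer 1: {4}  total {0,4}
Layer 2: {7}  total {0,4,7}
Layer 3: {2}  total {0,2,4,7}
Reach set: {0,2,4,7}
trace reaching 7: a·a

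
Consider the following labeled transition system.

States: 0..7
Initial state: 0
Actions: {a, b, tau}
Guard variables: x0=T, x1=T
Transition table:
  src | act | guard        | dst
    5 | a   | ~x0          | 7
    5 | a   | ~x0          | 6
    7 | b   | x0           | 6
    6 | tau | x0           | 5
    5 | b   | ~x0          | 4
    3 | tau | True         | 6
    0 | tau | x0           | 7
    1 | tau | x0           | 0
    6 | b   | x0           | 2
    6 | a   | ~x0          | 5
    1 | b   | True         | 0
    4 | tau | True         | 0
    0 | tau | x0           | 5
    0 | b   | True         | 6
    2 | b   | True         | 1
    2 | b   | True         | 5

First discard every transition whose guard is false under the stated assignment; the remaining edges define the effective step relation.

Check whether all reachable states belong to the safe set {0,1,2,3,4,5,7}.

Answer: INVARIANT VIOLATED at state 6

Analysis:
Inv-set: {0,1,2,3,4,5,7}
Reachable = {0,1,2,5,6,7}
  0: ok
  1: ok
  2: ok
  5: ok
  6: ✗ unsafe
  7: ok
witness against invariant: b → 6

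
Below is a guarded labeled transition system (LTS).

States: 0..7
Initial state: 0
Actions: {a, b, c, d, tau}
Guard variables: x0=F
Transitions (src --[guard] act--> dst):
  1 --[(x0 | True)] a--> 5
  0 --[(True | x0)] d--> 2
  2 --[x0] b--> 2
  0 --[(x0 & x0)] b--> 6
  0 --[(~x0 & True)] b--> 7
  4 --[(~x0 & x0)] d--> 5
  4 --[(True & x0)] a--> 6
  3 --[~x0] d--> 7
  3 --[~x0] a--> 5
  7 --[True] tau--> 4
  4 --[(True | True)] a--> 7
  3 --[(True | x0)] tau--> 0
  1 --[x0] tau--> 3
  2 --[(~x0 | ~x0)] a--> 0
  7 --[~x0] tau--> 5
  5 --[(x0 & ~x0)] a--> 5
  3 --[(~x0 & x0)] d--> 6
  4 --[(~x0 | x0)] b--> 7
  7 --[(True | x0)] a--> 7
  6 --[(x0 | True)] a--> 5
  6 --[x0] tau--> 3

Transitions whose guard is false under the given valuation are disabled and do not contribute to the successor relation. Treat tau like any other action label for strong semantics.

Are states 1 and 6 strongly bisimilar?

Bisimulation quotient by refinement:
  π0 = {{0,1,2,3,4,5,6,7}}
  π1 = {{0},{1,2,6},{3},{4},{5},{7}}
  π2 = {{0},{1,6},{2},{3},{4},{5},{7}}
Fixed point at round 3; 7 class(es).
1∈{1,6}, 6∈{1,6}

Answer: BISIMILAR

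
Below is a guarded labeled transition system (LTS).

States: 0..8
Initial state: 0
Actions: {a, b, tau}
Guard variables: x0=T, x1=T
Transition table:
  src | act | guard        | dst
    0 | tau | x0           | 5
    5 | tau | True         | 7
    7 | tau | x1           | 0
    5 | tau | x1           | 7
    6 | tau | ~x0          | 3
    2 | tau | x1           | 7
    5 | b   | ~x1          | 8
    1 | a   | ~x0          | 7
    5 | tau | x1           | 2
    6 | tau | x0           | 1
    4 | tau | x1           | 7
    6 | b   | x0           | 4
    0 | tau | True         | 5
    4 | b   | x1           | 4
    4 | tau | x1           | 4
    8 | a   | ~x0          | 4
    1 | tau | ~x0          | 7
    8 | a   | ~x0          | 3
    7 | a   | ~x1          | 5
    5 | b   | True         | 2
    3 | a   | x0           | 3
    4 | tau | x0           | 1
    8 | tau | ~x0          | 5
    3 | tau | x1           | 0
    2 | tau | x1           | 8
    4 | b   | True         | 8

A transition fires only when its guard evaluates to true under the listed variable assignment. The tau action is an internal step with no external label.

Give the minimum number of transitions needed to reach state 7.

BFS to 7:
  depth 0: {0}
  depth 1: {5}
  depth 2: {2,7}
7 enters at depth 2; path tau·tau

Answer: 2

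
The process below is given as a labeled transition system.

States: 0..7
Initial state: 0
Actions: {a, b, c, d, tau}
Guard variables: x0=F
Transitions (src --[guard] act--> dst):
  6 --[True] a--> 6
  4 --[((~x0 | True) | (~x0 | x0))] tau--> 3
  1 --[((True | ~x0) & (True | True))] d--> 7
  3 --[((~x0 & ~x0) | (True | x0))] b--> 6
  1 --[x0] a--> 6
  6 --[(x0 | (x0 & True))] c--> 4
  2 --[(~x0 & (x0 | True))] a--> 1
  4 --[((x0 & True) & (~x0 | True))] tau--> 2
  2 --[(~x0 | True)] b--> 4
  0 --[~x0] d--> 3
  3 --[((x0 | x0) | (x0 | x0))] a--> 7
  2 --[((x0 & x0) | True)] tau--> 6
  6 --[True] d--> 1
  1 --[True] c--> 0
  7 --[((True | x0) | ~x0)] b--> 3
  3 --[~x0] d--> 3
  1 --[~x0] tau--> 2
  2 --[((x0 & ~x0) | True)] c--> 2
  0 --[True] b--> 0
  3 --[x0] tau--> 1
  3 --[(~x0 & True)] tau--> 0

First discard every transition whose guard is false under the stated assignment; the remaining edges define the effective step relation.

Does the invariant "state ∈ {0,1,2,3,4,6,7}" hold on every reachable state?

Inv-set: {0,1,2,3,4,6,7}
Reachable = {0,1,2,3,4,6,7}
  0: ✓
  1: ✓
  2: ✓
  3: ✓
  4: ✓
  6: ✓
  7: ✓

Answer: INVARIANT HOLDS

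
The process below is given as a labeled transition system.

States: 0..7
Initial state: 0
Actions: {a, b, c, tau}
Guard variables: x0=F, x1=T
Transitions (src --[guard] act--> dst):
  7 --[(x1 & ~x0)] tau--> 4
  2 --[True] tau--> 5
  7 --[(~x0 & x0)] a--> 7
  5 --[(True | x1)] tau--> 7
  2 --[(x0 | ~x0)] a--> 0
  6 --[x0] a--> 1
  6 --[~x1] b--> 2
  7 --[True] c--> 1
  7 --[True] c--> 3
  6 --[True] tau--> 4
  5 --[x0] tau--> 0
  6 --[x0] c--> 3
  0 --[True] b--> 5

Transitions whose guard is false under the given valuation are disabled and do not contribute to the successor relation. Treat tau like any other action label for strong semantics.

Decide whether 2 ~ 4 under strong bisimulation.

Compute ~ classes (split until stable):
  P[0] = {{0,1,2,3,4,5,6,7}}
  P[1] = {{0},{1,3,4},{2},{5,6},{7}}
  P[2] = {{0},{1,3,4},{2},{5},{6},{7}}
Fixed point at round 3; 6 class(es).
2∈{2}, 4∈{1,3,4}

Answer: NOT BISIMILAR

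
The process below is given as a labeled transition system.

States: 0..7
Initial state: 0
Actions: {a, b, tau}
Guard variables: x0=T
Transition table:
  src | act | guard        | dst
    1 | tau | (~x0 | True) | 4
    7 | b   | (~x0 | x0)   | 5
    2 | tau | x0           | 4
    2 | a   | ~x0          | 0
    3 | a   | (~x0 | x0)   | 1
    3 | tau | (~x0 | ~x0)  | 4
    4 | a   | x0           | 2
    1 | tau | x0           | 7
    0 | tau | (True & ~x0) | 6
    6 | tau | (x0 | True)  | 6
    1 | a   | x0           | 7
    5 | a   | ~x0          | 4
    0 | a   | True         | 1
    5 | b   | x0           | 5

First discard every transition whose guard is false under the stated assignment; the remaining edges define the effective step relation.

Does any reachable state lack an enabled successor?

Reachable = {0,1,2,4,5,7}
  0: a→1  [deg 1]
  1: a→7  tau→4  tau→7  [deg 3]
  2: tau→4  [deg 1]
  4: a→2  [deg 1]
  5: b→5  [deg 1]
  7: b→5  [deg 1]

Answer: DEADLOCK-FREE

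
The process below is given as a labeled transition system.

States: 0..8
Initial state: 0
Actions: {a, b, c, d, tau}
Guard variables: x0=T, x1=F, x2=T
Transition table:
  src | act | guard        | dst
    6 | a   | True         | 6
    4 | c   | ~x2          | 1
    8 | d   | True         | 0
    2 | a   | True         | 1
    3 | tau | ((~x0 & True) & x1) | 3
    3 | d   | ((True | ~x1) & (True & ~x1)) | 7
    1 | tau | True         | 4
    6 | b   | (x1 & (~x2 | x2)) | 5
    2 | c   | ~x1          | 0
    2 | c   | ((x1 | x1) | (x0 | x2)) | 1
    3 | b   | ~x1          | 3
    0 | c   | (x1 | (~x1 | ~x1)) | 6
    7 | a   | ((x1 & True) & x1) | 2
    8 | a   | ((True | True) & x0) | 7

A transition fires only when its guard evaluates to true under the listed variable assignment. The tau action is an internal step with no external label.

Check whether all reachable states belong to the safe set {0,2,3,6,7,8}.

Answer: INVARIANT HOLDS

Working:
Allowed set {0,2,3,6,7,8}
R = {0,6}
  0: ✓
  6: ✓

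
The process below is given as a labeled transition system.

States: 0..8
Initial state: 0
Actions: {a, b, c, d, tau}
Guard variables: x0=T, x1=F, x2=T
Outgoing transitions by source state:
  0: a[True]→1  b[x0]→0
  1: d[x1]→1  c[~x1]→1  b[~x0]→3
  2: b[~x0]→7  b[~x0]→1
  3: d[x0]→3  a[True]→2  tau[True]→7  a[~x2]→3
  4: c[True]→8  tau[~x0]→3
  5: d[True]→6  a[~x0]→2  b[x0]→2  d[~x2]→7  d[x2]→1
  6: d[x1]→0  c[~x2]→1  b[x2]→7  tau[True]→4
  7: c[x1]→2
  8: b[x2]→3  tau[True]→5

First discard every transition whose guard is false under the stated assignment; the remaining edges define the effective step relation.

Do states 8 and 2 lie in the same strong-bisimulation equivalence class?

Refine partition for ~:
  π0 = {{0,1,2,3,4,5,6,7,8}}
  π1 = {{0},{1,4},{2,7},{3},{5},{6,8}}
  π2 = {{0},{1},{2,7},{3},{4},{5},{6},{8}}
Fixed point at round 3; 8 class(es).
8∈{8}, 2∈{2,7}

Answer: NOT BISIMILAR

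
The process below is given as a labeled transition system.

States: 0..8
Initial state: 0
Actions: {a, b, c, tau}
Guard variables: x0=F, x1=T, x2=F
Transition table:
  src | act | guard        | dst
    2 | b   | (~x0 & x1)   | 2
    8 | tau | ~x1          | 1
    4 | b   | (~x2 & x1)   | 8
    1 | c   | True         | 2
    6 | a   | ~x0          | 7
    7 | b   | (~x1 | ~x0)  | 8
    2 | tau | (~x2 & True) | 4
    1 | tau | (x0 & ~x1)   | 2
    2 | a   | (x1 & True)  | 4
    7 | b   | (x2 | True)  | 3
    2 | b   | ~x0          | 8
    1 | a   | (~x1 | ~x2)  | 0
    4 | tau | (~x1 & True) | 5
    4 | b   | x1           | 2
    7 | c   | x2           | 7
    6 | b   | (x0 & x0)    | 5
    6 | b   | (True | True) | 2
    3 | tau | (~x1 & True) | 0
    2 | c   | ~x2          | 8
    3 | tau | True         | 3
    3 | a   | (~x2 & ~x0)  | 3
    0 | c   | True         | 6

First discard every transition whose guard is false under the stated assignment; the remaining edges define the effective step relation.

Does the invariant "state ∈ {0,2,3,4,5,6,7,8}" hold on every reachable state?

Answer: INVARIANT HOLDS

Analysis:
Inv-set: {0,2,3,4,5,6,7,8}
Reach set: {0,2,3,4,6,7,8}
  0: ok
  2: ok
  3: ok
  4: ok
  6: ok
  7: ok
  8: ok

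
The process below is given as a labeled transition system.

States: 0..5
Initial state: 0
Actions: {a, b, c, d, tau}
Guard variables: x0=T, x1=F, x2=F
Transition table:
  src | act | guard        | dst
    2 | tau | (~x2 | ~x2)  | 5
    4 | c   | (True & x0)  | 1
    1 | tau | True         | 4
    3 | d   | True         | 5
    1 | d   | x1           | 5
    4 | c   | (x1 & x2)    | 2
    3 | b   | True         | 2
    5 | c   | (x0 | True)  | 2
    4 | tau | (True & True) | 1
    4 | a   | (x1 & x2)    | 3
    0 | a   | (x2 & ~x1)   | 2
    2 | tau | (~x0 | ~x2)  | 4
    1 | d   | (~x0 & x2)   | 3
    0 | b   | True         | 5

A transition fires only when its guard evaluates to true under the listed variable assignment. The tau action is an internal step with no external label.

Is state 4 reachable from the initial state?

Answer: REACHABLE

Trace:
After dropping false guards: 9 live edges.
depth 0: {0}
depth 1: {5}  now seen {0,5}
depth 2: {2}  now seen {0,2,5}
depth 3: {4}  now seen {0,2,4,5}
depth 4: {1}  now seen {0,1,2,4,5}
Reachable = {0,1,2,4,5}
trace reaching 4: b·c·tau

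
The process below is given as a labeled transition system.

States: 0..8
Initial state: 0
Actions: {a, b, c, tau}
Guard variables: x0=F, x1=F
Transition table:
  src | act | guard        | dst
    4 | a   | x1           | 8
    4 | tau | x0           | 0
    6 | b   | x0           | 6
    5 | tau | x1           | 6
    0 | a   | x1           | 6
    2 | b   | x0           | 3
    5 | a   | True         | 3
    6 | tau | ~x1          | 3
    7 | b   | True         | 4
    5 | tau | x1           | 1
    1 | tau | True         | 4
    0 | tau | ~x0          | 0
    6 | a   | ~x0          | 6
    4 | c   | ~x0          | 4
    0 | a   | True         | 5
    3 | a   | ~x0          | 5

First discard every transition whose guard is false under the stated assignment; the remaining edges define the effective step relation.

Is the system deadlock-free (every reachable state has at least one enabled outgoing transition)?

Answer: DEADLOCK-FREE

Trace:
Reach set: {0,3,5}
  0: a→5  tau→0  [2 exit(s)]
  3: a→5  [1 exit(s)]
  5: a→3  [1 exit(s)]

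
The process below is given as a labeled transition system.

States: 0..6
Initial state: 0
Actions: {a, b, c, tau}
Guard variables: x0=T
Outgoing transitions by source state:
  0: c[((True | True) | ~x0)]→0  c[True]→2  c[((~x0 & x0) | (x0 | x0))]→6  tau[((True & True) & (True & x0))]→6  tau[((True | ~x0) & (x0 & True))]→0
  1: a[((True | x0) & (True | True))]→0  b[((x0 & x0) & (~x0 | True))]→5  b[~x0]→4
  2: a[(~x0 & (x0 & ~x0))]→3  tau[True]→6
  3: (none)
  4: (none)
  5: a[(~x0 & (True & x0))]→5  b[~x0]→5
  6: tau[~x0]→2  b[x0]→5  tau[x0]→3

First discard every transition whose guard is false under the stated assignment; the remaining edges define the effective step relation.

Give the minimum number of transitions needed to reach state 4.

BFS to 4:
  depth 0: {0}
  depth 1: {2,6}
  depth 2: {3,5}
4 never appears.

Answer: UNREACHABLE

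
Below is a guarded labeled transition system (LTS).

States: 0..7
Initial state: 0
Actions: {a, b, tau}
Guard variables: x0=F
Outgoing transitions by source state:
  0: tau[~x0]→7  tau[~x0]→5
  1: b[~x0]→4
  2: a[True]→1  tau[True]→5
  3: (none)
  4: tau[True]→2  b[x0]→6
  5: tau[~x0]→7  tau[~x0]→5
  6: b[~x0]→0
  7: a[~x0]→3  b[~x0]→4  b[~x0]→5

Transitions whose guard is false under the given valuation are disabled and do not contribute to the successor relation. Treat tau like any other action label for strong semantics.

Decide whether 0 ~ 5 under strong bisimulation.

Bisimulation quotient by refinement:
  P[0] = {{0,1,2,3,4,5,6,7}}
  P[1] = {{0,4,5},{1,6},{2},{3},{7}}
  P[2] = {{0,5},{1,6},{2},{3},{4},{7}}
  P[3] = {{0,5},{1},{2},{3},{4},{6},{7}}
Fixed point at round 4; 7 class(es).
[0]={0,5}  [5]={0,5}

Answer: BISIMILAR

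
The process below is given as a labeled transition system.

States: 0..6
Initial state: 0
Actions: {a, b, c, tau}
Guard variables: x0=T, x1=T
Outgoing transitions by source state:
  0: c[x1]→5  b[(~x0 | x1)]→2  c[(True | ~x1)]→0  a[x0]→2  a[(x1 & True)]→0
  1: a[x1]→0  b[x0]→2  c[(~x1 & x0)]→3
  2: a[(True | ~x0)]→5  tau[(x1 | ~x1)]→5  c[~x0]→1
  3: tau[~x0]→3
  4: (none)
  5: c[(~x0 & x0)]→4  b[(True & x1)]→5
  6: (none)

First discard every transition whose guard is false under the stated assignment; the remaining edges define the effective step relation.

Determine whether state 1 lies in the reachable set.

Answer: UNREACHABLE

Analysis:
Guard filter leaves 10 enabled edge(s).
Layer 0: {0}
Layer 1: {2,5}  total {0,2,5}
Reach set: {0,2,5}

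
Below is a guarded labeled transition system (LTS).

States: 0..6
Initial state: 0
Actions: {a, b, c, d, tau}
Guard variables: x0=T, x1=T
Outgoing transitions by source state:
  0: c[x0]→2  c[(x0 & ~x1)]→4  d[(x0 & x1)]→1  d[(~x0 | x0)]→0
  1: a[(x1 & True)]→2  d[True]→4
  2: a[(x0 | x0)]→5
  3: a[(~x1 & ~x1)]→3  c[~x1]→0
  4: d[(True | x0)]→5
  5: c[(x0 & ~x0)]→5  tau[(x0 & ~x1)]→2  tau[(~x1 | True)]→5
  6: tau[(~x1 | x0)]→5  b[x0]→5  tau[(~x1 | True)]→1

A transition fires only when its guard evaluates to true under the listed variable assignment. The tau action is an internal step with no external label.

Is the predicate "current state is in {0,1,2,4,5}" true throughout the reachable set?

Inv-set: {0,1,2,4,5}
R = {0,1,2,4,5}
  0: ok
  1: ok
  2: ok
  4: ok
  5: ok

Answer: INVARIANT HOLDS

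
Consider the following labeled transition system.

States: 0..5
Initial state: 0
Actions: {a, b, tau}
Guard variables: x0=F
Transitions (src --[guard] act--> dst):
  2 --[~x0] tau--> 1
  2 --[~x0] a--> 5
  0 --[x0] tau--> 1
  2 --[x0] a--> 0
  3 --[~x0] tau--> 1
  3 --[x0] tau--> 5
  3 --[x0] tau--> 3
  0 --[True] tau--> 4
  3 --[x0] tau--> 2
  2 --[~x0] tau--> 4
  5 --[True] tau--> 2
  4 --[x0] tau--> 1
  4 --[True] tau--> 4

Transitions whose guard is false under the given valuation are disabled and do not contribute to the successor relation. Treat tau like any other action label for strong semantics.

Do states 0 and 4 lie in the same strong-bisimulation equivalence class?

Bisimulation quotient by refinement:
  π0 = {{0,1,2,3,4,5}}
  π1 = {{0,3,4,5},{1},{2}}
  π2 = {{0,4},{1},{2},{3},{5}}
stable after 3 split(s): 5 block(s)
class of 0: {0,4}; class of 4: {0,4}

Answer: BISIMILAR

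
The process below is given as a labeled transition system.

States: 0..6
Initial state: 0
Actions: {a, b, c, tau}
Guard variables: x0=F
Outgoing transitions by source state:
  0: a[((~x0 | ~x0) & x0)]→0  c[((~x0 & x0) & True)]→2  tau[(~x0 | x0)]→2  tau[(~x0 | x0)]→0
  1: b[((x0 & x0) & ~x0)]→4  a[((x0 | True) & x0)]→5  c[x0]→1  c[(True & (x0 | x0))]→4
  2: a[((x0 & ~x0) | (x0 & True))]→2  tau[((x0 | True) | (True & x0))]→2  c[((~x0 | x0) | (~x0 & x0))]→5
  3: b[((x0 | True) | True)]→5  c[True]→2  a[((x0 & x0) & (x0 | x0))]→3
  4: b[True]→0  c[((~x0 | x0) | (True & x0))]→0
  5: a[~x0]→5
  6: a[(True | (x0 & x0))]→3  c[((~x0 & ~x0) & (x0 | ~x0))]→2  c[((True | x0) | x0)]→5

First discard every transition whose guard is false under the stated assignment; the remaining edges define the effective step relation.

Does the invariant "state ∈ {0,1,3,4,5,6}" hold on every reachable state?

Allowed set {0,1,3,4,5,6}
R = {0,2,5}
  0: ok
  2: ✗ unsafe
  5: ok
witness against invariant: tau → 2

Answer: INVARIANT VIOLATED at state 2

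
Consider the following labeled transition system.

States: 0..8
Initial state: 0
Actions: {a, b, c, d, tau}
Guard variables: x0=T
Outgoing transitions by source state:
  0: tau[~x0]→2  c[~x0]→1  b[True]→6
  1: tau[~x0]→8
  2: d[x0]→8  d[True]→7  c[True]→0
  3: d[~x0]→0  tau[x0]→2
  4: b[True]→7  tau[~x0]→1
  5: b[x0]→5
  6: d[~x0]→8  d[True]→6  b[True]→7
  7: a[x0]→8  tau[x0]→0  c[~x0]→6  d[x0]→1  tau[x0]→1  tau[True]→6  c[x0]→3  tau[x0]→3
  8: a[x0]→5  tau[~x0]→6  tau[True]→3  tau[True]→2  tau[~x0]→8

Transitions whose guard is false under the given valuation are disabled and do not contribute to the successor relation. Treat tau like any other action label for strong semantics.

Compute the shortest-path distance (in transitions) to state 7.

Breadth-first toward 7:
  Layer 0: {0}
  Layer 1: {6}
  Layer 2: {7}
depth(7)=2, e.g. b·b

Answer: 2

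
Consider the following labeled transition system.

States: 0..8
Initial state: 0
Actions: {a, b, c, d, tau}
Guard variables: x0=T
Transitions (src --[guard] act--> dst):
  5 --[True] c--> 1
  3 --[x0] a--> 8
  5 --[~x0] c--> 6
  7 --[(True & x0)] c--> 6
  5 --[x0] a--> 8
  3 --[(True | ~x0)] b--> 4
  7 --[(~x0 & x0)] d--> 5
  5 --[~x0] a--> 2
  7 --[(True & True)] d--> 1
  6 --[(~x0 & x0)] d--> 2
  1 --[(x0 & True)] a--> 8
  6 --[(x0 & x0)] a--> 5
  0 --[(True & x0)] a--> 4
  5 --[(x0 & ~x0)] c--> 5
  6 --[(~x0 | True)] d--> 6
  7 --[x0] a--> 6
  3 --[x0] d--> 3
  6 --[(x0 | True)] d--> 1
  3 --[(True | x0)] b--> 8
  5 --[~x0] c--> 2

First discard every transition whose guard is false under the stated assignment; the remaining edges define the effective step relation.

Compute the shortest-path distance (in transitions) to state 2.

Answer: UNREACHABLE

Trace:
BFS to 2:
  L0 = {0}
  L1 = {4}
2 never appears.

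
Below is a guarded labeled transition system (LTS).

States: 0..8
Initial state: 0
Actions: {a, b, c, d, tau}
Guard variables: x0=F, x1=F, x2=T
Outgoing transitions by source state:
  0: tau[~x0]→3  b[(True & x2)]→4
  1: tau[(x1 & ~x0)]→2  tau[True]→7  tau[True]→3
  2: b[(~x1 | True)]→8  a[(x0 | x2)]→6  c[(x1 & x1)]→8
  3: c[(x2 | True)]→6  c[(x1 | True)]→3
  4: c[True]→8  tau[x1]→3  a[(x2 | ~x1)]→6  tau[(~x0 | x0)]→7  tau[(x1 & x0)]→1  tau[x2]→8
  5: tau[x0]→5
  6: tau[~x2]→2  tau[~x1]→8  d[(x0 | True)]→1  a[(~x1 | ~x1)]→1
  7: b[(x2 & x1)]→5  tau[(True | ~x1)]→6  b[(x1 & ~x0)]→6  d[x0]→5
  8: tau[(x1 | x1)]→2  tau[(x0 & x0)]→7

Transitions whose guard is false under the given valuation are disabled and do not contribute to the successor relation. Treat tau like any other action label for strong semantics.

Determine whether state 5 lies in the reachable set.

16 transition(s) survive guard evaluation.
depth 0: {0}
depth 1: {3,4}  total {0,3,4}
depth 2: {6,7,8}  total {0,3,4,6,7,8}
depth 3: {1}  total {0,1,3,4,6,7,8}
R = {0,1,3,4,6,7,8}

Answer: UNREACHABLE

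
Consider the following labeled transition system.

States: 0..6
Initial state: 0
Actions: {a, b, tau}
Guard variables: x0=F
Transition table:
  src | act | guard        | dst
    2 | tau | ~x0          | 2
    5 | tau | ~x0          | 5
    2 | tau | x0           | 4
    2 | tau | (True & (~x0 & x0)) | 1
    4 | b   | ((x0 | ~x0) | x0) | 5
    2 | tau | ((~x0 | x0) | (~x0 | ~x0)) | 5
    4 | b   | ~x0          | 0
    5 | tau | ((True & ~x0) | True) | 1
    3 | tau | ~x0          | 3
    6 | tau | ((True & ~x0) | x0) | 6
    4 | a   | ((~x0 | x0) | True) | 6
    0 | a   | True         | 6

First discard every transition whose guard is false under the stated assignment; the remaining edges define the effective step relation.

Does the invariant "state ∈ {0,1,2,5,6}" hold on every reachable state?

Answer: INVARIANT HOLDS

Trace:
Inv-set: {0,1,2,5,6}
Reach set: {0,6}
  0: safe
  6: safe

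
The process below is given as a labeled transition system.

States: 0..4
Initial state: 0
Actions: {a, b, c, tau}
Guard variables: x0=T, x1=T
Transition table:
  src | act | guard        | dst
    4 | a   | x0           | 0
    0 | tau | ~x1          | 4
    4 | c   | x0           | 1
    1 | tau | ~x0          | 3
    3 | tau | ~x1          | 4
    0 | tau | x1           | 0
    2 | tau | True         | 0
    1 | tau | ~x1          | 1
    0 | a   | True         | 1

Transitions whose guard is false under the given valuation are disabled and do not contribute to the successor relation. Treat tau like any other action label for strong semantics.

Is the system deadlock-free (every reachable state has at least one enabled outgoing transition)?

Answer: DEADLOCK at state 1

Working:
Reachable = {0,1}
  0: a→1  tau→0  [2 out]
  1: ∅  [no exit]
Path to 1: a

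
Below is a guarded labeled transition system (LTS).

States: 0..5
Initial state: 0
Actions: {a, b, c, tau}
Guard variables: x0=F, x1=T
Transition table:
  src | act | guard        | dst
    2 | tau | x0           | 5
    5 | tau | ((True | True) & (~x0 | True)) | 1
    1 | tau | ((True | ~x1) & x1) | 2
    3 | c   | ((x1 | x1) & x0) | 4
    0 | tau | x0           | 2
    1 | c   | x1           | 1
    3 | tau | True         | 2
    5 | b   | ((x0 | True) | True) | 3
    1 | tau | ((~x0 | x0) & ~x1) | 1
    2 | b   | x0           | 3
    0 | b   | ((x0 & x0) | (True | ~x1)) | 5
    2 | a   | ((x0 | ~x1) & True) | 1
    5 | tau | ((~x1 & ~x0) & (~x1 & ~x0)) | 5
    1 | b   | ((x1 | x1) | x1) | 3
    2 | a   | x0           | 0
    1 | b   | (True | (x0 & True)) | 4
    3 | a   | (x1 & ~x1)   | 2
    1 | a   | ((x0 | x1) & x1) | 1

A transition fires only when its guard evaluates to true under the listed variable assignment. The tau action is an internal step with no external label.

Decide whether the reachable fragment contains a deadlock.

Answer: DEADLOCK at state 2

Working:
R = {0,1,2,3,4,5}
  0: b→5  [deg 1]
  1: a→1  b→3  b→4  c→1  tau→2  [deg 5]
  2: ∅  [deadlock]
  3: tau→2  [deg 1]
  4: ∅  [deadlock]
  5: b→3  tau→1  [deg 2]
witness 2: b·tau·tau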